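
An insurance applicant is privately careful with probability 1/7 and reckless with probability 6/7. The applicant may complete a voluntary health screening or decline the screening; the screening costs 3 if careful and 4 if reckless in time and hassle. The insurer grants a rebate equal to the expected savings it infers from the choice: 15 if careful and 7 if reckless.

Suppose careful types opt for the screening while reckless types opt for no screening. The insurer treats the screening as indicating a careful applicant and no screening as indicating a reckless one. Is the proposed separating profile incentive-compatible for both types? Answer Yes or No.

No

Under these beliefs, the screening earns rebate 15 and no screening earns rebate 7.
careful: the screening nets 15 − 3 = 12; no screening nets 7. careful prefers the screening.
reckless: the screening nets 15 − 4 = 11; no screening nets 7. reckless would deviate to the screening.
reckless has a profitable deviation, so the profile is not an equilibrium.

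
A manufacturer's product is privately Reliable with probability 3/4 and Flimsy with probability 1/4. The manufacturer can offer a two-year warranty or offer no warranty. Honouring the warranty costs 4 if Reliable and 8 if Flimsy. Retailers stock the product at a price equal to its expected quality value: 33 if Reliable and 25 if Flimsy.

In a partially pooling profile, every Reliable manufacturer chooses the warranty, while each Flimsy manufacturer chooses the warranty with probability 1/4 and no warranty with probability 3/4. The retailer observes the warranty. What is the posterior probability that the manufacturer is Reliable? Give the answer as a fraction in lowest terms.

P(the warranty) = (3/4)·1 + (1/4)·(1/4) = 13/16.
By Bayes' rule, P(Reliable | the warranty) = (3/4) / (13/16) = 12/13.

12/13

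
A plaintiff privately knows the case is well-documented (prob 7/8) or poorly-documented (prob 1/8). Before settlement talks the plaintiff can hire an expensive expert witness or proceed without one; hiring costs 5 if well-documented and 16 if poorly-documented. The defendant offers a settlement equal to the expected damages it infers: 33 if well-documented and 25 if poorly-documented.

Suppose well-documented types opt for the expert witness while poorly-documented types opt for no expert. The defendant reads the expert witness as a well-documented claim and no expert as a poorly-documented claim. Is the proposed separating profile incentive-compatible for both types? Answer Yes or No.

Yes

Under these beliefs, the expert witness earns settlement 33 and no expert earns settlement 25.
well-documented: the expert witness nets 33 − 5 = 28; no expert nets 25. well-documented prefers the expert witness.
poorly-documented: the expert witness nets 33 − 16 = 17; no expert nets 25. poorly-documented prefers no expert.
Neither type deviates, so the separating profile is an equilibrium.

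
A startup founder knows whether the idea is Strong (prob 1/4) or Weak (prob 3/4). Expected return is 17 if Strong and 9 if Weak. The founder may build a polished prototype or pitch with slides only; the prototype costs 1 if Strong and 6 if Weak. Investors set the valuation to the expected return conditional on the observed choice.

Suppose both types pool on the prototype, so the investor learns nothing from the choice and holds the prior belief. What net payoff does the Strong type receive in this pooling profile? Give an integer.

Pooled valuation = 1/4·17 + 3/4·9 = 11.
Strong pays cost 1 for the prototype, so net payoff = 11 − 1 = 10.

10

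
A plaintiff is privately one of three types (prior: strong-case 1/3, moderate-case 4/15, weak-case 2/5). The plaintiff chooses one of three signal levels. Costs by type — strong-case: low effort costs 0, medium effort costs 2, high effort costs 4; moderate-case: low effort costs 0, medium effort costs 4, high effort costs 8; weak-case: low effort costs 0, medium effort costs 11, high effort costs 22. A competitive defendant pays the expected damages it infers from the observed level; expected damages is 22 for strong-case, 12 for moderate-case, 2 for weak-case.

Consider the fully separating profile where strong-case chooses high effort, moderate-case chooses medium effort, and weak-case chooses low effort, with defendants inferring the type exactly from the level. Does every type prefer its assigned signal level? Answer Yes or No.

No

Separating settlements: high effort → 22, medium effort → 12, low effort → 2.
strong-case (assigned high effort): low effort: 2 − 0 = 2; medium effort: 12 − 2 = 10; high effort: 22 − 4 = 18. strong-case stays.
moderate-case (assigned medium effort): low effort: 2 − 0 = 2; medium effort: 12 − 4 = 8; high effort: 22 − 8 = 14. moderate-case prefers high effort.
weak-case (assigned low effort): low effort: 2 − 0 = 2; medium effort: 12 − 11 = 1; high effort: 22 − 22 = 0. weak-case stays.
At least one type deviates; the separating profile fails.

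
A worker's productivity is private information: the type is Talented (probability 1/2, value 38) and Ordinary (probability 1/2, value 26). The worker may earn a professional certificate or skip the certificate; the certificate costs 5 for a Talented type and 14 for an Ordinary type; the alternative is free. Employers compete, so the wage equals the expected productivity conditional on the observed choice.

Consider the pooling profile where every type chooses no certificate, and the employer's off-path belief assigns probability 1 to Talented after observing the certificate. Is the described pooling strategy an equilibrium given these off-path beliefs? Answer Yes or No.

On path, the employer holds the prior and pays 1/2·38 + 1/2·26 = 32. Off path (the certificate), believing Talented, it pays 38.
Talented: no certificate nets 32; the certificate nets 38 − 5 = 33. Talented would deviate.
Ordinary: no certificate nets 32; the certificate nets 38 − 14 = 24. Ordinary stays.
A type deviates, so pooling fails.

No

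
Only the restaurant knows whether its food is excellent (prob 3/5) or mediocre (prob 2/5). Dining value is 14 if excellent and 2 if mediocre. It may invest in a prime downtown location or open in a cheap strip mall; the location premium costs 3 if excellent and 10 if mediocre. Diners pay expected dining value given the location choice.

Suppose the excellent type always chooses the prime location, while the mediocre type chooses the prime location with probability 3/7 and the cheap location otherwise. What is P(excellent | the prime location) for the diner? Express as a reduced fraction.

P(the prime location) = (3/5)·1 + (2/5)·(3/7) = 27/35.
By Bayes' rule, P(excellent | the prime location) = (3/5) / (27/35) = 7/9.

7/9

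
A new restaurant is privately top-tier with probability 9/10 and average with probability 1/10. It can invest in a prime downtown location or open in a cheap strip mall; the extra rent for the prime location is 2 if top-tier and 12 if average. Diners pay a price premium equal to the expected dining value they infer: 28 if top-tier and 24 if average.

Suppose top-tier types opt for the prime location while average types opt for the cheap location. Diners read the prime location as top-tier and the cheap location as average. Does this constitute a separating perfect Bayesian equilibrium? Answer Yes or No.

Under these beliefs, the prime location earns price premium 28 and the cheap location earns price premium 24.
top-tier: the prime location nets 28 − 2 = 26; the cheap location nets 24. top-tier prefers the prime location.
average: the prime location nets 28 − 12 = 16; the cheap location nets 24. average prefers the cheap location.
Neither type deviates, so the separating profile is an equilibrium.

Yes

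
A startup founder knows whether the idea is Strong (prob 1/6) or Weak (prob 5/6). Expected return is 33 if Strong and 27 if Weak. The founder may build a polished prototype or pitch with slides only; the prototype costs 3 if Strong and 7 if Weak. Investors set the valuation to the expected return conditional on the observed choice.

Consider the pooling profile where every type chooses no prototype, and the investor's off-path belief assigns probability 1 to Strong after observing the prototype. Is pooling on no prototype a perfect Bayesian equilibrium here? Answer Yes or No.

No

On path, the investor holds the prior and pays 1/6·33 + 5/6·27 = 28. Off path (the prototype), believing Strong, it pays 33.
Strong: no prototype nets 28; the prototype nets 33 − 3 = 30. Strong would deviate.
Weak: no prototype nets 28; the prototype nets 33 − 7 = 26. Weak stays.
A type deviates, so pooling fails.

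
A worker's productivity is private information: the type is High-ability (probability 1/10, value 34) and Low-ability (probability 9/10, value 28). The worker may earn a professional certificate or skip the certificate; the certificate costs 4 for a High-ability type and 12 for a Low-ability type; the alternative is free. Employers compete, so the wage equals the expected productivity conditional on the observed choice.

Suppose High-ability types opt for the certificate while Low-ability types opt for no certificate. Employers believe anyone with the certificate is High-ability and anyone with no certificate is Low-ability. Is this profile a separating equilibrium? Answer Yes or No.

Yes

Under these beliefs, the certificate earns wage 34 and no certificate earns wage 28.
High-ability: the certificate nets 34 − 4 = 30; no certificate nets 28. High-ability prefers the certificate.
Low-ability: the certificate nets 34 − 12 = 22; no certificate nets 28. Low-ability prefers no certificate.
Neither type deviates, so the separating profile is an equilibrium.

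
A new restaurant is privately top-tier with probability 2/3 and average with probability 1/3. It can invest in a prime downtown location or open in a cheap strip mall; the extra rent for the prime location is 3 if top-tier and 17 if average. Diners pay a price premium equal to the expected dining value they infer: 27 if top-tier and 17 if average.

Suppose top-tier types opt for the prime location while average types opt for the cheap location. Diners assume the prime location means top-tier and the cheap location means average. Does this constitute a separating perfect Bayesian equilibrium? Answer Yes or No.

Under these beliefs, the prime location earns price premium 27 and the cheap location earns price premium 17.
top-tier: the prime location nets 27 − 3 = 24; the cheap location nets 17. top-tier prefers the prime location.
average: the prime location nets 27 − 17 = 10; the cheap location nets 17. average prefers the cheap location.
Neither type deviates, so the separating profile is an equilibrium.

Yes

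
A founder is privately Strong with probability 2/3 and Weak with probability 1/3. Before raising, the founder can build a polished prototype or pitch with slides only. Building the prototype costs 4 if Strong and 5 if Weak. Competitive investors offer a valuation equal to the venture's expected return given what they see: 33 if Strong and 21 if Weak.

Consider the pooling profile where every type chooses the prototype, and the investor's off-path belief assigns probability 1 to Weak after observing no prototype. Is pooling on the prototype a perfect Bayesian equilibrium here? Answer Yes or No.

On path, the investor holds the prior and pays 2/3·33 + 1/3·21 = 29. Off path (no prototype), believing Weak, it pays 21.
Strong: the prototype nets 29 − 4 = 25; no prototype nets 21. Strong stays.
Weak: the prototype nets 29 − 5 = 24; no prototype nets 21. Weak stays.
No type deviates, so pooling is sustained.

Yes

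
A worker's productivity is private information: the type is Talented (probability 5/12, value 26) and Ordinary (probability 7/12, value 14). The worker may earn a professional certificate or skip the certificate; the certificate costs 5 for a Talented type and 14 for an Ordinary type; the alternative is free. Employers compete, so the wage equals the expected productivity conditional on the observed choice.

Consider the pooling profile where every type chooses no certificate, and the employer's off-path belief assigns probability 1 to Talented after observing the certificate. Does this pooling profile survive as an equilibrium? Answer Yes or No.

No

On path, the employer holds the prior and pays 5/12·26 + 7/12·14 = 19. Off path (the certificate), believing Talented, it pays 26.
Talented: no certificate nets 19; the certificate nets 26 − 5 = 21. Talented would deviate.
Ordinary: no certificate nets 19; the certificate nets 26 − 14 = 12. Ordinary stays.
A type deviates, so pooling fails.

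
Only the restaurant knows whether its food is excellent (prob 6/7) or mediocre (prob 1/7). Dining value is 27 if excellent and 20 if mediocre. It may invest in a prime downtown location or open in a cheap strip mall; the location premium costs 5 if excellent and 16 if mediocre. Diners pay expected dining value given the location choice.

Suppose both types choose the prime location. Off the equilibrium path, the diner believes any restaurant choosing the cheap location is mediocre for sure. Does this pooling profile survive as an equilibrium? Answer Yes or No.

On path, the diner holds the prior and pays 6/7·27 + 1/7·20 = 26. Off path (the cheap location), believing mediocre, it pays 20.
excellent: the prime location nets 26 − 5 = 21; the cheap location nets 20. excellent stays.
mediocre: the prime location nets 26 − 16 = 10; the cheap location nets 20. mediocre would deviate.
A type deviates, so pooling fails.

No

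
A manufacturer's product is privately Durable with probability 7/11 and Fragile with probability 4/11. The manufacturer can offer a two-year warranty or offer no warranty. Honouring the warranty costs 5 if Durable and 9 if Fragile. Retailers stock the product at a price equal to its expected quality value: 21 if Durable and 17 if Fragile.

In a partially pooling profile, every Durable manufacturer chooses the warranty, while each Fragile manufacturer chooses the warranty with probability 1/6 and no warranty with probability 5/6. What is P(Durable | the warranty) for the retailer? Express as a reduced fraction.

P(the warranty) = (7/11)·1 + (4/11)·(1/6) = 23/33.
By Bayes' rule, P(Durable | the warranty) = (7/11) / (23/33) = 21/23.

21/23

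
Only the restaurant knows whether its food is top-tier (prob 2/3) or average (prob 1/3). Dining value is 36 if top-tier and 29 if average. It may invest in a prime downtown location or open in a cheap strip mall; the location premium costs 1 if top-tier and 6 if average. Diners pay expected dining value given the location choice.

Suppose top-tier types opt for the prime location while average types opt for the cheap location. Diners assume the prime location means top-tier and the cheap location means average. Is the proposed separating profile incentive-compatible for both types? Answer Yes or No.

Under these beliefs, the prime location earns price premium 36 and the cheap location earns price premium 29.
top-tier: the prime location nets 36 − 1 = 35; the cheap location nets 29. top-tier prefers the prime location.
average: the prime location nets 36 − 6 = 30; the cheap location nets 29. average would deviate to the prime location.
average has a profitable deviation, so the profile is not an equilibrium.

No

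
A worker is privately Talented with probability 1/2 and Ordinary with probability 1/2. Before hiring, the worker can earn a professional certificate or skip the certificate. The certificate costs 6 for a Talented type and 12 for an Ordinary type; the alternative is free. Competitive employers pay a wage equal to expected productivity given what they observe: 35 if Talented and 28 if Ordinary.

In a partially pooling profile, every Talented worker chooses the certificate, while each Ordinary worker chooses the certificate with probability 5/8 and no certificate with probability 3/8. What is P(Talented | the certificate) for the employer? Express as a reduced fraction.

8/13

P(the certificate) = (1/2)·1 + (1/2)·(5/8) = 13/16.
By Bayes' rule, P(Talented | the certificate) = (1/2) / (13/16) = 8/13.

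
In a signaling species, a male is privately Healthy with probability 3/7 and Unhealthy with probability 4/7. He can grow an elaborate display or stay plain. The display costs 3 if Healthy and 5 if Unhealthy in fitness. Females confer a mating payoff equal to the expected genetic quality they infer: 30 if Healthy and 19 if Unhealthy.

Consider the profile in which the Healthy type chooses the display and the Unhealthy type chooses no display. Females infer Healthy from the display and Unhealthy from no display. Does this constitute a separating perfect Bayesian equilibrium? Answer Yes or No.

No

Under these beliefs, the display earns mating payoff 30 and no display earns mating payoff 19.
Healthy: the display nets 30 − 3 = 27; no display nets 19. Healthy prefers the display.
Unhealthy: the display nets 30 − 5 = 25; no display nets 19. Unhealthy would deviate to the display.
Unhealthy has a profitable deviation, so the profile is not an equilibrium.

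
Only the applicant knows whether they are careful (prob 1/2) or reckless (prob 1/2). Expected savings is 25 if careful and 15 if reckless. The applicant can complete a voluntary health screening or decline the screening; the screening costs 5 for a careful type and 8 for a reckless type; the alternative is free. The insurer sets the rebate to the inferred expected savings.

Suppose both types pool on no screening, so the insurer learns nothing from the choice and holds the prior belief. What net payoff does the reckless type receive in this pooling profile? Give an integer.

20

Pooled rebate = 1/2·25 + 1/2·15 = 20.
reckless pays no cost for no screening, so net payoff = 20.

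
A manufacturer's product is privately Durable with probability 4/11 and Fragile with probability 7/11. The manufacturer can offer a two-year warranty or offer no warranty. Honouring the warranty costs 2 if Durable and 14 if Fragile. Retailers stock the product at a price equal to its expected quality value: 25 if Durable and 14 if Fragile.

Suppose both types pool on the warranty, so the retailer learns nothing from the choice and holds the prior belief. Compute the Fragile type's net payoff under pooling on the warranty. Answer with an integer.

Pooled price = 4/11·25 + 7/11·14 = 18.
Fragile pays cost 14 for the warranty, so net payoff = 18 − 14 = 4.

4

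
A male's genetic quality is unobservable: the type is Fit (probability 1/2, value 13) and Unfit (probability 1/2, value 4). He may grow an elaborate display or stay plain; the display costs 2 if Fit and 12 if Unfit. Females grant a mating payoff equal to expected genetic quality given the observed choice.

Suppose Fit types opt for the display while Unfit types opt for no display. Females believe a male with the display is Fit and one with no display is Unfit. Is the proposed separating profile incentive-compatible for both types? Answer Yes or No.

Yes

Under these beliefs, the display earns mating payoff 13 and no display earns mating payoff 4.
Fit: the display nets 13 − 2 = 11; no display nets 4. Fit prefers the display.
Unfit: the display nets 13 − 12 = 1; no display nets 4. Unfit prefers no display.
Neither type deviates, so the separating profile is an equilibrium.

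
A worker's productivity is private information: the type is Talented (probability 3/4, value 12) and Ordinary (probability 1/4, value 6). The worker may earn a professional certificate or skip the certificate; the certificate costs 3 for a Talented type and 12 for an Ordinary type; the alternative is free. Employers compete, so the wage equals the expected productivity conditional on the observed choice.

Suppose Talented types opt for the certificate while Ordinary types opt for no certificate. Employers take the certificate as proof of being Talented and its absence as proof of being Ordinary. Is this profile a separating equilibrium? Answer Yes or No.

Yes

Under these beliefs, the certificate earns wage 12 and no certificate earns wage 6.
Talented: the certificate nets 12 − 3 = 9; no certificate nets 6. Talented prefers the certificate.
Ordinary: the certificate nets 12 − 12 = 0; no certificate nets 6. Ordinary prefers no certificate.
Neither type deviates, so the separating profile is an equilibrium.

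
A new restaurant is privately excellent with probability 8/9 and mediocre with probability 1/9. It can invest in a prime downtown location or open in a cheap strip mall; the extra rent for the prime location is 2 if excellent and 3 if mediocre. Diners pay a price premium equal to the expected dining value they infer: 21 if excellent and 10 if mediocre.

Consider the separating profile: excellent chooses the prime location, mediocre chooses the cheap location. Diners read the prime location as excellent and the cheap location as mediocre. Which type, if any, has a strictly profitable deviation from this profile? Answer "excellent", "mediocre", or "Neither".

mediocre

The prime location pays 21; the cheap location pays 10.
excellent: assigned the prime location, nets 21 − 2 = 19; deviating to the cheap location nets 10.
mediocre: assigned the cheap location, nets 10; deviating to the prime location nets 21 − 3 = 18.
The mediocre type gains 8 by deviating.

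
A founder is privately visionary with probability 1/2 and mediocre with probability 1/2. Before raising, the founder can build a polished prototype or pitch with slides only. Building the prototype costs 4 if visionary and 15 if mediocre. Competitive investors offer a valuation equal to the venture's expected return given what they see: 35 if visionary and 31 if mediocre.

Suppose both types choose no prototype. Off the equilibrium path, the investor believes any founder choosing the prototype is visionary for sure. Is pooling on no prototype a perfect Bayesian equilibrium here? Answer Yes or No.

On path, the investor holds the prior and pays 1/2·35 + 1/2·31 = 33. Off path (the prototype), believing visionary, it pays 35.
visionary: no prototype nets 33; the prototype nets 35 − 4 = 31. visionary stays.
mediocre: no prototype nets 33; the prototype nets 35 − 15 = 20. mediocre stays.
No type deviates, so pooling is sustained.

Yes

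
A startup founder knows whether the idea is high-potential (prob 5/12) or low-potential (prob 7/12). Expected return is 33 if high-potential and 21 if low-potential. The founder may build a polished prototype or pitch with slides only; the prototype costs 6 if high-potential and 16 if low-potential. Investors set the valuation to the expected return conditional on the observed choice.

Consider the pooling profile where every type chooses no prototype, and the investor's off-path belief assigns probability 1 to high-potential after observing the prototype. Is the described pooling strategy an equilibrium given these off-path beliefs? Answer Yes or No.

On path, the investor holds the prior and pays 5/12·33 + 7/12·21 = 26. Off path (the prototype), believing high-potential, it pays 33.
high-potential: no prototype nets 26; the prototype nets 33 − 6 = 27. high-potential would deviate.
low-potential: no prototype nets 26; the prototype nets 33 − 16 = 17. low-potential stays.
A type deviates, so pooling fails.

No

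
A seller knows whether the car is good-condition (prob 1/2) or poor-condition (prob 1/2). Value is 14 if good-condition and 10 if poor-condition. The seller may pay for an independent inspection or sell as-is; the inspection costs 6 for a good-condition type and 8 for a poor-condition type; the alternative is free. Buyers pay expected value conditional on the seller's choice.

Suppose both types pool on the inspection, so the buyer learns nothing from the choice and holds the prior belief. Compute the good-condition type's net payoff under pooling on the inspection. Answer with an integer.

Pooled price = 1/2·14 + 1/2·10 = 12.
good-condition pays cost 6 for the inspection, so net payoff = 12 − 6 = 6.

6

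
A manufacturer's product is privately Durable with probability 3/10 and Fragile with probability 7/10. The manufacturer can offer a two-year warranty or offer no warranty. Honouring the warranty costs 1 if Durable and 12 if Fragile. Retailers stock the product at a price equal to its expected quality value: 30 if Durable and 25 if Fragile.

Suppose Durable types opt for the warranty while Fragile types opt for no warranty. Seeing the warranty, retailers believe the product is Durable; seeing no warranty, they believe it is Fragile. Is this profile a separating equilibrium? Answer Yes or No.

Yes

Under these beliefs, the warranty earns price 30 and no warranty earns price 25.
Durable: the warranty nets 30 − 1 = 29; no warranty nets 25. Durable prefers the warranty.
Fragile: the warranty nets 30 − 12 = 18; no warranty nets 25. Fragile prefers no warranty.
Neither type deviates, so the separating profile is an equilibrium.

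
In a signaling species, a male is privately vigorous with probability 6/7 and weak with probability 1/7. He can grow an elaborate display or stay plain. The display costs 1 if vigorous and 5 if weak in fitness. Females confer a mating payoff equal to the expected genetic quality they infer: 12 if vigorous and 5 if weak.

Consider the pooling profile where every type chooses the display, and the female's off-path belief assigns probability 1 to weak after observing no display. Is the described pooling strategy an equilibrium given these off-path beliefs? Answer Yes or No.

Yes

On path, the female holds the prior and pays 6/7·12 + 1/7·5 = 11. Off path (no display), believing weak, it pays 5.
vigorous: the display nets 11 − 1 = 10; no display nets 5. vigorous stays.
weak: the display nets 11 − 5 = 6; no display nets 5. weak stays.
No type deviates, so pooling is sustained.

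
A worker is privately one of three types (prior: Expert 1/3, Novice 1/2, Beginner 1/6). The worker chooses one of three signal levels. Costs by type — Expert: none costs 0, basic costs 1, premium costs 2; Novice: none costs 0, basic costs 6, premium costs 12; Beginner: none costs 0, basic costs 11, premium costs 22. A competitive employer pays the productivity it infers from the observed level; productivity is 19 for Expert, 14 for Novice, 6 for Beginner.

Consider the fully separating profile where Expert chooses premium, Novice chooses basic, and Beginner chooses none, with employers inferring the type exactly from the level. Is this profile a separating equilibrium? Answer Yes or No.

Separating wages: premium → 19, basic → 14, none → 6.
Expert (assigned premium): none: 6 − 0 = 6; basic: 14 − 1 = 13; premium: 19 − 2 = 17. Expert stays.
Novice (assigned basic): none: 6 − 0 = 6; basic: 14 − 6 = 8; premium: 19 − 12 = 7. Novice stays.
Beginner (assigned none): none: 6 − 0 = 6; basic: 14 − 11 = 3; premium: 19 − 22 = -3. Beginner stays.
Every type prefers its assigned level; separation holds.

Yes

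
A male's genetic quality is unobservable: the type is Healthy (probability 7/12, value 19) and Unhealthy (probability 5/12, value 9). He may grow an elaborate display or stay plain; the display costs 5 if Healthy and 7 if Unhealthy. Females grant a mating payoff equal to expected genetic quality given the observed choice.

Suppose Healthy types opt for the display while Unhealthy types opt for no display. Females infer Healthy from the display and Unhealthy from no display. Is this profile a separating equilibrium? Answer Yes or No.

Under these beliefs, the display earns mating payoff 19 and no display earns mating payoff 9.
Healthy: the display nets 19 − 5 = 14; no display nets 9. Healthy prefers the display.
Unhealthy: the display nets 19 − 7 = 12; no display nets 9. Unhealthy would deviate to the display.
Unhealthy has a profitable deviation, so the profile is not an equilibrium.

No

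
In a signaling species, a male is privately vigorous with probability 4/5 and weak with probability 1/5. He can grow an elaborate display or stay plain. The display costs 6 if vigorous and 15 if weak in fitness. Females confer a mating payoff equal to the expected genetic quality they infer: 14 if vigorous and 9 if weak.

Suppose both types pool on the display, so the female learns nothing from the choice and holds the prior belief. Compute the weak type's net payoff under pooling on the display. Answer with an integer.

Pooled mating payoff = 4/5·14 + 1/5·9 = 13.
weak pays cost 15 for the display, so net payoff = 13 − 15 = -2.

-2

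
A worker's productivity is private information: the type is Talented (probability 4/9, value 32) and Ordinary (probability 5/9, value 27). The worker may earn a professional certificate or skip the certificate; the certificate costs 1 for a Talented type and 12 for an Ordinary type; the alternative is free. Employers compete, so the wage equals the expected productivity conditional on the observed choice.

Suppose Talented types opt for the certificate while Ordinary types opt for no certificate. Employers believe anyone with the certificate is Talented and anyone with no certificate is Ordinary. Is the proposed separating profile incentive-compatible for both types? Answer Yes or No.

Yes

Under these beliefs, the certificate earns wage 32 and no certificate earns wage 27.
Talented: the certificate nets 32 − 1 = 31; no certificate nets 27. Talented prefers the certificate.
Ordinary: the certificate nets 32 − 12 = 20; no certificate nets 27. Ordinary prefers no certificate.
Neither type deviates, so the separating profile is an equilibrium.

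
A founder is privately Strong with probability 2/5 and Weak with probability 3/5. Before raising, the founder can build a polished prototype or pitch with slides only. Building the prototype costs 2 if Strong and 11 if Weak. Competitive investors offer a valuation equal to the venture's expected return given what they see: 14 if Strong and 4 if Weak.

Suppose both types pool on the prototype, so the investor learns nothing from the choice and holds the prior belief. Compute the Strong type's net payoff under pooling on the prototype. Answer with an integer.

6

Pooled valuation = 2/5·14 + 3/5·4 = 8.
Strong pays cost 2 for the prototype, so net payoff = 8 − 2 = 6.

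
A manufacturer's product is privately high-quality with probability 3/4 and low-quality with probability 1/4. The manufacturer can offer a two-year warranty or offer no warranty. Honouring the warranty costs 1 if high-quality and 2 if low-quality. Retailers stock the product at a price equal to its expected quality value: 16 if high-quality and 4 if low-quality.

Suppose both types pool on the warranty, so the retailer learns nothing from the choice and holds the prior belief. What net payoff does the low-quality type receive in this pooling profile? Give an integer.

Pooled price = 3/4·16 + 1/4·4 = 13.
low-quality pays cost 2 for the warranty, so net payoff = 13 − 2 = 11.

11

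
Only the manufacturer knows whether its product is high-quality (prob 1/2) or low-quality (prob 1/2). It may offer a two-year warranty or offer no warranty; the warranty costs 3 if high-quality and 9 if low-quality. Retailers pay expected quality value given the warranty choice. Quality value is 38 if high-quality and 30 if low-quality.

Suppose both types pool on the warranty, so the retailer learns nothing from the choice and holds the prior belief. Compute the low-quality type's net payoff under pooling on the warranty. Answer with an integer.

25

Pooled price = 1/2·38 + 1/2·30 = 34.
low-quality pays cost 9 for the warranty, so net payoff = 34 − 9 = 25.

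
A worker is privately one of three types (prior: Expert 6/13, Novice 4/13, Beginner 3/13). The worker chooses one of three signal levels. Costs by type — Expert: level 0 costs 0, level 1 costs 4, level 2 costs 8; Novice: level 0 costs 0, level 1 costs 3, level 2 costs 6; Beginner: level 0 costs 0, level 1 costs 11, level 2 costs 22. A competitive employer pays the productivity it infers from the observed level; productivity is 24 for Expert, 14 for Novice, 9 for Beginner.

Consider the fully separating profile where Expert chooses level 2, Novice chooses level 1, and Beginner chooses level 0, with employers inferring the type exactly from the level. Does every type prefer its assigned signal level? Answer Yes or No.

No

Separating wages: level 2 → 24, level 1 → 14, level 0 → 9.
Expert (assigned level 2): level 0: 9 − 0 = 9; level 1: 14 − 4 = 10; level 2: 24 − 8 = 16. Expert stays.
Novice (assigned level 1): level 0: 9 − 0 = 9; level 1: 14 − 3 = 11; level 2: 24 − 6 = 18. Novice prefers level 2.
Beginner (assigned level 0): level 0: 9 − 0 = 9; level 1: 14 − 11 = 3; level 2: 24 − 22 = 2. Beginner stays.
At least one type deviates; the separating profile fails.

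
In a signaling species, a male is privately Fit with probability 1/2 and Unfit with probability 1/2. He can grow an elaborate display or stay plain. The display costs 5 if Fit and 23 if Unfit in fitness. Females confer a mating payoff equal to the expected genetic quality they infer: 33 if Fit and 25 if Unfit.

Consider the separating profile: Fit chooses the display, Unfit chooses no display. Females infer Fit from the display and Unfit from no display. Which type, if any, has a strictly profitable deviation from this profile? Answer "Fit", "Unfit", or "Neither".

Neither

The display pays 33; no display pays 25.
Fit: assigned the display, nets 33 − 5 = 28; deviating to no display nets 25.
Unfit: assigned no display, nets 25; deviating to the display nets 33 − 23 = 10.
Both types strictly prefer their assigned action; no profitable deviation.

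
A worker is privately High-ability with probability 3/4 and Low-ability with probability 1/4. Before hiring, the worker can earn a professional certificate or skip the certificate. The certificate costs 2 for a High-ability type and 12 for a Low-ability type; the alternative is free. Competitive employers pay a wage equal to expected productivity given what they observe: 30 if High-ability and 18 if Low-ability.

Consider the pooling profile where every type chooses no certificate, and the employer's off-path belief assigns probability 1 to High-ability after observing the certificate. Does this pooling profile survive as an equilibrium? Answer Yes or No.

On path, the employer holds the prior and pays 3/4·30 + 1/4·18 = 27. Off path (the certificate), believing High-ability, it pays 30.
High-ability: no certificate nets 27; the certificate nets 30 − 2 = 28. High-ability would deviate.
Low-ability: no certificate nets 27; the certificate nets 30 − 12 = 18. Low-ability stays.
A type deviates, so pooling fails.

No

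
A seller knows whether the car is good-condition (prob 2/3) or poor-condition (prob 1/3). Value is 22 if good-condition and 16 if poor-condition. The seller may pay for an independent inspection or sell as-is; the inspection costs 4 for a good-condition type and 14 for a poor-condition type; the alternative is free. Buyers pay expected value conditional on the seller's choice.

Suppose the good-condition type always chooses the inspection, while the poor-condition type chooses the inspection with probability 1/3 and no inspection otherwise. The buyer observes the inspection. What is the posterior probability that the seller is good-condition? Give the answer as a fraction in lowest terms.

6/7

P(the inspection) = (2/3)·1 + (1/3)·(1/3) = 7/9.
By Bayes' rule, P(good-condition | the inspection) = (2/3) / (7/9) = 6/7.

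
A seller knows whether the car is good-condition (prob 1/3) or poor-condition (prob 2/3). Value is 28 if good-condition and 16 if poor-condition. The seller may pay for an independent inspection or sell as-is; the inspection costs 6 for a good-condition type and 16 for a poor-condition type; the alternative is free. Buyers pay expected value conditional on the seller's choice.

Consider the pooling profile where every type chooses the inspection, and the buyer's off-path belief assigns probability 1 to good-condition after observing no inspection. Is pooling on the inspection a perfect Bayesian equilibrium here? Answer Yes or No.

No

On path, the buyer holds the prior and pays 1/3·28 + 2/3·16 = 20. Off path (no inspection), believing good-condition, it pays 28.
good-condition: the inspection nets 20 − 6 = 14; no inspection nets 28. good-condition would deviate.
poor-condition: the inspection nets 20 − 16 = 4; no inspection nets 28. poor-condition would deviate.
A type deviates, so pooling fails.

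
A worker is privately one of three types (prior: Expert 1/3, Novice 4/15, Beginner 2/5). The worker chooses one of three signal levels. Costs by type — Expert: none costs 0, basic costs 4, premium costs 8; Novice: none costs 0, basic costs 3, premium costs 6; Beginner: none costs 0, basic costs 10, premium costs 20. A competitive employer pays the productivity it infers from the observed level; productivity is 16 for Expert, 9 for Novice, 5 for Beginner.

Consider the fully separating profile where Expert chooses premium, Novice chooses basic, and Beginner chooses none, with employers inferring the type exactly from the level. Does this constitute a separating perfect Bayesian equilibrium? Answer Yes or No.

No

Separating wages: premium → 16, basic → 9, none → 5.
Expert (assigned premium): none: 5 − 0 = 5; basic: 9 − 4 = 5; premium: 16 − 8 = 8. Expert stays.
Novice (assigned basic): none: 5 − 0 = 5; basic: 9 − 3 = 6; premium: 16 − 6 = 10. Novice prefers premium.
Beginner (assigned none): none: 5 − 0 = 5; basic: 9 − 10 = -1; premium: 16 − 20 = -4. Beginner stays.
At least one type deviates; the separating profile fails.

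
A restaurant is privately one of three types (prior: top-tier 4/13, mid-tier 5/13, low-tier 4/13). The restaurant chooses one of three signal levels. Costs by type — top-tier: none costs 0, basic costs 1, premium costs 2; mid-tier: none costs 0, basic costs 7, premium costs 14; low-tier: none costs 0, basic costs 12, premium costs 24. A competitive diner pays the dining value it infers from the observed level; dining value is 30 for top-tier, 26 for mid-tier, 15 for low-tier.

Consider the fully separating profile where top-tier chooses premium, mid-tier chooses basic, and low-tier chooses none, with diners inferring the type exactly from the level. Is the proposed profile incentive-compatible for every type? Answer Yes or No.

Separating price premiums: premium → 30, basic → 26, none → 15.
top-tier (assigned premium): none: 15 − 0 = 15; basic: 26 − 1 = 25; premium: 30 − 2 = 28. top-tier stays.
mid-tier (assigned basic): none: 15 − 0 = 15; basic: 26 − 7 = 19; premium: 30 − 14 = 16. mid-tier stays.
low-tier (assigned none): none: 15 − 0 = 15; basic: 26 − 12 = 14; premium: 30 − 24 = 6. low-tier stays.
Every type prefers its assigned level; separation holds.

Yes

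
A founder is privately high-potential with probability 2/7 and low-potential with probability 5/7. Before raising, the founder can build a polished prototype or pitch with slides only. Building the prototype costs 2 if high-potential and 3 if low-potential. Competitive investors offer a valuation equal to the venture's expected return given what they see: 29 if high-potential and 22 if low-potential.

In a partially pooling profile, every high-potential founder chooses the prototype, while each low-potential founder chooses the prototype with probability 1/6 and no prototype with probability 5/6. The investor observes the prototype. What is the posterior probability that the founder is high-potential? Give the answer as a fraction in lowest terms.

P(the prototype) = (2/7)·1 + (5/7)·(1/6) = 17/42.
By Bayes' rule, P(high-potential | the prototype) = (2/7) / (17/42) = 12/17.

12/17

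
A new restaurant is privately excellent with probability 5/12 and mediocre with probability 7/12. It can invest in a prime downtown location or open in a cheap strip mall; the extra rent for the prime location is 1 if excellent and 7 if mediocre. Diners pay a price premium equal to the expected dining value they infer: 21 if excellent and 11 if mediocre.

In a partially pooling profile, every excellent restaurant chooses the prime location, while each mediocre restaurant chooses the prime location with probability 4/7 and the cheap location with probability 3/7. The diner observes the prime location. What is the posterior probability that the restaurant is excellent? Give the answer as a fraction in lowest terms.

5/9

P(the prime location) = (5/12)·1 + (7/12)·(4/7) = 3/4.
By Bayes' rule, P(excellent | the prime location) = (5/12) / (3/4) = 5/9.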